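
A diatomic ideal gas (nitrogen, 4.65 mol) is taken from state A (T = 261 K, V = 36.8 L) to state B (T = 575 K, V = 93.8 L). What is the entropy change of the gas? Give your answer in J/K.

ΔS = 113 J/K

Entropy is a state function: ΔS = nC_V ln(T₂/T₁) + nR ln(V₂/V₁), with C_V = 5R/2 = 20.79 J mol⁻¹ K⁻¹ for a diatomic ideal gas.
ΔS = 4.65 × [20.79 × ln(575/261) + 8.314 × ln(93.8/36.8)] = 113 J/K.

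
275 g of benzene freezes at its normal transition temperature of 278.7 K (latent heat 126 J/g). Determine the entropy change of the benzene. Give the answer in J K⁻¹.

ΔS = -124 J/K

Heat released by the substance: Q = −mL = −275 × 126 = −34650 J.
At constant T, ΔS = Q_rev/T = −34650 / 278.7 = -124 J/K.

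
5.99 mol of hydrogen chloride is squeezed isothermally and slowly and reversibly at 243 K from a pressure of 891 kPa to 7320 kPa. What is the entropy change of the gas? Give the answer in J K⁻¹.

For an isothermal ideal gas ΔS_gas = nR ln(P₁/P₂) = 5.99 × 8.314 × ln(891/7320) = -105 J/K.

ΔS_gas = -105 J/K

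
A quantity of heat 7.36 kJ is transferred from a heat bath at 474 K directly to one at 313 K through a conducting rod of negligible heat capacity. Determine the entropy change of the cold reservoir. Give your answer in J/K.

ΔS_cold = 23.5 J/K

The cold reservoir gains heat Q, so ΔS_cold = +Q/T_C = 7360/313 = 23.5 J/K.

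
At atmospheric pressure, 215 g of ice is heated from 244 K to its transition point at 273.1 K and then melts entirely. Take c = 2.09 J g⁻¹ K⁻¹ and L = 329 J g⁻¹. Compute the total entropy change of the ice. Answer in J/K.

Warming step: ΔS₁ = m c ln(T_tr/T_i) = 215 × 2.09 × ln(273.1/244) = 50.63 J/K.
Phase change: ΔS₂ = +mL/T_tr = 215 × 329 / 273.1 = 259 J/K.
ΔS_total = (50.63) + (259) = 310 J/K.

ΔS = 310 J/K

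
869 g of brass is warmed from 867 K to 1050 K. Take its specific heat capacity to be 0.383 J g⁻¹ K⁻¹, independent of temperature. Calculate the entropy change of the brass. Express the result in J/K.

ΔS = 63.7 J/K

ΔS = ∫dQ_rev/T = m c ln(T₂/T₁) = 869 × 0.383 × ln(1050/867) = 63.7 J/K.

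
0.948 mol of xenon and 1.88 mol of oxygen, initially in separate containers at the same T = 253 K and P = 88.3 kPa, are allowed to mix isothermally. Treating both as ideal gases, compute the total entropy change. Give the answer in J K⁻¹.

Mole fractions: x_A = 0.948/2.83 = 0.335, x_B = 0.665.
ΔS_mix = −R(n_A ln x_A + n_B ln x_B) = −8.314 × (0.948 ln 0.335 + 1.88 ln 0.665) = 15 J/K.

ΔS_mix = 15 J/K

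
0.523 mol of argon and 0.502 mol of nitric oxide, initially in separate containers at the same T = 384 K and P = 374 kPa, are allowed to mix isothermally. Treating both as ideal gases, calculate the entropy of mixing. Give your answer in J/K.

Mole fractions: x_A = 0.523/1.02 = 0.51, x_B = 0.49.
ΔS_mix = −R(n_A ln x_A + n_B ln x_B) = −8.314 × (0.523 ln 0.51 + 0.502 ln 0.49) = 5.91 J/K.

ΔS_mix = 5.91 J/K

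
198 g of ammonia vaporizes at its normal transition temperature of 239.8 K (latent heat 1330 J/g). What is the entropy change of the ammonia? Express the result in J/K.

Heat absorbed by the substance: Q = mL = 198 × 1330 = 263340 J.
At constant T, ΔS = Q_rev/T = 263340 / 239.8 = 1100 J/K.

ΔS = 1100 J/K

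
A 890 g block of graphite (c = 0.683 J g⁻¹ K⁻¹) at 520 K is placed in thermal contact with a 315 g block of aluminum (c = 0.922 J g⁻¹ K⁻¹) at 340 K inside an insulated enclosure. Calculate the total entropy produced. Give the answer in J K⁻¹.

Energy balance: T_f = (m₁c₁T₁ + m₂c₂T₂)/(m₁c₁ + m₂c₂) = 461.8 K.
ΔS₁ = m₁c₁ ln(T_f/T₁) = 607.87 × ln(461.8/520) = -72.15 J/K.
ΔS₂ = m₂c₂ ln(T_f/T₂) = 290.43 × ln(461.8/340) = 88.93 J/K.
ΔS_total = -72.15 + 88.93 = 16.8 J/K.

ΔS_total = 16.8 J/K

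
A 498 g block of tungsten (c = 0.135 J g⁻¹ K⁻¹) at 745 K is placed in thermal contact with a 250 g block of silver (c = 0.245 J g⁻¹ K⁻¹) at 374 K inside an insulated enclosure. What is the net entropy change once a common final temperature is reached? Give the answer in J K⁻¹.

ΔS_total = 7.39 J/K

Energy balance: T_f = (m₁c₁T₁ + m₂c₂T₂)/(m₁c₁ + m₂c₂) = 568.13 K.
ΔS₁ = m₁c₁ ln(T_f/T₁) = 67.23 × ln(568.13/745) = -18.22 J/K.
ΔS₂ = m₂c₂ ln(T_f/T₂) = 61.25 × ln(568.13/374) = 25.61 J/K.
ΔS_total = -18.22 + 25.61 = 7.39 J/K.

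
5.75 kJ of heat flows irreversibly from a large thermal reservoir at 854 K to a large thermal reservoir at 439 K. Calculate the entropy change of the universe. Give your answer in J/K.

ΔS_hot = −Q/T_H = −5750/854 = -6.73302 J/K and ΔS_cold = +Q/T_C = 5750/439 = 13.0979 J/K.
ΔS_total = -6.73302 + 13.0979 = 6.36 J/K, positive as the second law requires.

ΔS_total = 6.36 J/K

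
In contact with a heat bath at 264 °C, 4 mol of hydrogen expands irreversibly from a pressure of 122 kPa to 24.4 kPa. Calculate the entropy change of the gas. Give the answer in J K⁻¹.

Entropy is a state function, so ΔS_gas depends only on the end states.
For an isothermal ideal gas ΔS_gas = nR ln(P₁/P₂) = 4 × 8.314 × ln(122/24.4) = 53.5 J/K.

ΔS_gas = 53.5 J/K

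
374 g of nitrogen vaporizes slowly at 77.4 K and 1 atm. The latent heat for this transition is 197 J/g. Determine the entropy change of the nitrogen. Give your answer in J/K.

ΔS = 952 J/K

Heat absorbed by the substance: Q = mL = 374 × 197 = 73678 J.
At constant T, ΔS = Q_rev/T = 73678 / 77.4 = 952 J/K.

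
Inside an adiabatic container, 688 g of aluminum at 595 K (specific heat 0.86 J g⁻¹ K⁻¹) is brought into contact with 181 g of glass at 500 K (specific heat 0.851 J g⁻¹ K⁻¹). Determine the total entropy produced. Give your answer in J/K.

ΔS_total = 1.79 J/K

Energy balance: T_f = (m₁c₁T₁ + m₂c₂T₂)/(m₁c₁ + m₂c₂) = 575.38 K.
ΔS₁ = m₁c₁ ln(T_f/T₁) = 591.68 × ln(575.38/595) = -19.84 J/K.
ΔS₂ = m₂c₂ ln(T_f/T₂) = 154.031 × ln(575.38/500) = 21.63 J/K.
ΔS_total = -19.84 + 21.63 = 1.79 J/K.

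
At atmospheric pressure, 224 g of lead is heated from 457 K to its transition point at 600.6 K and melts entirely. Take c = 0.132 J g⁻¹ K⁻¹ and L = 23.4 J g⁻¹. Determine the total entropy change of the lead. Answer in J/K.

Warming step: ΔS₁ = m c ln(T_tr/T_i) = 224 × 0.132 × ln(600.6/457) = 8.079 J/K.
Phase change: ΔS₂ = +mL/T_tr = 224 × 23.4 / 600.6 = 8.727 J/K.
ΔS_total = (8.079) + (8.727) = 16.8 J/K.

ΔS = 16.8 J/K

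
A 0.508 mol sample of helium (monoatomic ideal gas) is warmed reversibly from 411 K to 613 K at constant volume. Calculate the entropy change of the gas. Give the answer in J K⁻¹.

At constant volume, ΔS = nC_V ln(T₂/T₁) with C_V = 3R/2 = 12.47 J mol⁻¹ K⁻¹.
ΔS = 0.508 × 12.47 × ln(613/411) = 2.53 J/K.

ΔS = 2.53 J/K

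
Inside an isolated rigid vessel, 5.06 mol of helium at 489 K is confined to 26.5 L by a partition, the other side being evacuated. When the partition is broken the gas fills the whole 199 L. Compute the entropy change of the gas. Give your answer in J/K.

ΔS_gas = 84.8 J/K

For an ideal gas in free expansion Q = 0 and W = 0, so T is unchanged.
Entropy is a state function; using a reversible isothermal path, ΔS_gas = nR ln(V₂/V₁) = 5.06 × 8.314 × ln(199/26.5) = 84.8 J/K.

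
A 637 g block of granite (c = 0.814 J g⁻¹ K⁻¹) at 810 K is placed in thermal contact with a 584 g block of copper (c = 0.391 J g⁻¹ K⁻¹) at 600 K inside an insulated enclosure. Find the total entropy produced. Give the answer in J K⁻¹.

Energy balance: T_f = (m₁c₁T₁ + m₂c₂T₂)/(m₁c₁ + m₂c₂) = 745.8 K.
ΔS₁ = m₁c₁ ln(T_f/T₁) = 518.518 × ln(745.8/810) = -42.82 J/K.
ΔS₂ = m₂c₂ ln(T_f/T₂) = 228.344 × ln(745.8/600) = 49.67 J/K.
ΔS_total = -42.82 + 49.67 = 6.85 J/K.

ΔS_total = 6.85 J/K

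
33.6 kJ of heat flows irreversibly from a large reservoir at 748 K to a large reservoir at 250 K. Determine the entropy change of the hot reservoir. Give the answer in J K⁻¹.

ΔS_hot = -44.9 J/K

The hot reservoir loses heat Q, so ΔS_hot = −Q/T_H = −33600/748 = -44.9 J/K.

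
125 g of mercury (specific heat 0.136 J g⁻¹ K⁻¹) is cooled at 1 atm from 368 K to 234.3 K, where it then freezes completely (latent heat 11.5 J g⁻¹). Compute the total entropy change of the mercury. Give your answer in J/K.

ΔS = -13.8 J/K

Cooling step: ΔS₁ = m c ln(T_tr/T_i) = 125 × 0.136 × ln(234.3/368) = -7.675 J/K.
Phase change: ΔS₂ = −mL/T_tr = −125 × 11.5 / 234.3 = -6.135 J/K.
ΔS_total = (-7.675) + (-6.135) = -13.8 J/K.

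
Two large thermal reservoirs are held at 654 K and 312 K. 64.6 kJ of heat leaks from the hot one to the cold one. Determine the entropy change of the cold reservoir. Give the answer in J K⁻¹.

The cold reservoir gains heat Q, so ΔS_cold = +Q/T_C = 64600/312 = 207 J/K.

ΔS_cold = 207 J/K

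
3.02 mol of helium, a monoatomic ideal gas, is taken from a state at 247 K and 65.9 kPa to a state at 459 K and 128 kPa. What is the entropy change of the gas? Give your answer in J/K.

ΔS = 22.2 J/K

ΔS = nC_p ln(T₂/T₁) − nR ln(P₂/P₁), with C_p = 5R/2 = 20.79 J mol⁻¹ K⁻¹ for a monoatomic ideal gas.
ΔS = 3.02 × [20.79 × ln(459/247) − 8.314 × ln(128/65.9)] = 22.2 J/K.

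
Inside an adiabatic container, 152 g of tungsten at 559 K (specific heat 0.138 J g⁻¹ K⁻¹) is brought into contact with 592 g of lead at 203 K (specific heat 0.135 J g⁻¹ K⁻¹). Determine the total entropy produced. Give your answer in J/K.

Energy balance: T_f = (m₁c₁T₁ + m₂c₂T₂)/(m₁c₁ + m₂c₂) = 277.01 K.
ΔS₁ = m₁c₁ ln(T_f/T₁) = 20.976 × ln(277.01/559) = -14.73 J/K.
ΔS₂ = m₂c₂ ln(T_f/T₂) = 79.92 × ln(277.01/203) = 24.84 J/K.
ΔS_total = -14.73 + 24.84 = 10.1 J/K.

ΔS_total = 10.1 J/K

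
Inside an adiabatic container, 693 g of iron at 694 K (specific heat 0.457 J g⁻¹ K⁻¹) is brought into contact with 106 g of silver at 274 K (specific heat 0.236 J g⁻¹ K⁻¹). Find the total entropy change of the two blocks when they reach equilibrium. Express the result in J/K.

ΔS_total = 7.76 J/K

Energy balance: T_f = (m₁c₁T₁ + m₂c₂T₂)/(m₁c₁ + m₂c₂) = 663.25 K.
ΔS₁ = m₁c₁ ln(T_f/T₁) = 316.701 × ln(663.25/694) = -14.35 J/K.
ΔS₂ = m₂c₂ ln(T_f/T₂) = 25.016 × ln(663.25/274) = 22.11 J/K.
ΔS_total = -14.35 + 22.11 = 7.76 J/K.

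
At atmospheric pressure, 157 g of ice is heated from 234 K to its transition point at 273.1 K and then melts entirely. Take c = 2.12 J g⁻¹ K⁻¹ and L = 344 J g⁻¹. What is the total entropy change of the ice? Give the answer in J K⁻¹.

ΔS = 249 J/K

Warming step: ΔS₁ = m c ln(T_tr/T_i) = 157 × 2.12 × ln(273.1/234) = 51.43 J/K.
Phase change: ΔS₂ = +mL/T_tr = 157 × 344 / 273.1 = 197.8 J/K.
ΔS_total = (51.43) + (197.8) = 249 J/K.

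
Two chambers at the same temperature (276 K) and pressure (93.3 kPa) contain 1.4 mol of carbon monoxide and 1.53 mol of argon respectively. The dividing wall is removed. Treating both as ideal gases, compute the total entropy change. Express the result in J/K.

Mole fractions: x_A = 1.4/2.93 = 0.478, x_B = 0.522.
ΔS_mix = −R(n_A ln x_A + n_B ln x_B) = −8.314 × (1.4 ln 0.478 + 1.53 ln 0.522) = 16.9 J/K.

ΔS_mix = 16.9 J/K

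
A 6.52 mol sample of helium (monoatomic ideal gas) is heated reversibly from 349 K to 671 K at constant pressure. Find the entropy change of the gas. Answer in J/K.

At constant pressure, ΔS = nC_p ln(T₂/T₁) with C_p = 5R/2 = 20.79 J mol⁻¹ K⁻¹.
ΔS = 6.52 × 20.79 × ln(671/349) = 88.6 J/K.

ΔS = 88.6 J/K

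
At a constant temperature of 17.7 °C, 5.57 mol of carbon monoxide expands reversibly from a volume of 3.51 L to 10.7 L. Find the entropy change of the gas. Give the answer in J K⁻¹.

For an isothermal ideal gas ΔS_gas = nR ln(V₂/V₁) = 5.57 × 8.314 × ln(10.7/3.51) = 51.6 J/K.

ΔS_gas = 51.6 J/K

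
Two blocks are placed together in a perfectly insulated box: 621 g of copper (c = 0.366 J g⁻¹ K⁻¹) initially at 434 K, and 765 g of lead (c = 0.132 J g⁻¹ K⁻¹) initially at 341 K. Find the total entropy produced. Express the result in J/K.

ΔS_total = 1.97 J/K

Energy balance: T_f = (m₁c₁T₁ + m₂c₂T₂)/(m₁c₁ + m₂c₂) = 405.39 K.
ΔS₁ = m₁c₁ ln(T_f/T₁) = 227.286 × ln(405.39/434) = -15.5 J/K.
ΔS₂ = m₂c₂ ln(T_f/T₂) = 100.98 × ln(405.39/341) = 17.47 J/K.
ΔS_total = -15.5 + 17.47 = 1.97 J/K.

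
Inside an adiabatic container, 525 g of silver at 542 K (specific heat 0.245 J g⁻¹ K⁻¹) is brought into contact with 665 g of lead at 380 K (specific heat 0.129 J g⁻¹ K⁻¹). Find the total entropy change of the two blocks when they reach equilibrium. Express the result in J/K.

Energy balance: T_f = (m₁c₁T₁ + m₂c₂T₂)/(m₁c₁ + m₂c₂) = 477.18 K.
ΔS₁ = m₁c₁ ln(T_f/T₁) = 128.625 × ln(477.18/542) = -16.382 J/K.
ΔS₂ = m₂c₂ ln(T_f/T₂) = 85.785 × ln(477.18/380) = 19.536 J/K.
ΔS_total = -16.382 + 19.536 = 3.15 J/K.

ΔS_total = 3.15 J/K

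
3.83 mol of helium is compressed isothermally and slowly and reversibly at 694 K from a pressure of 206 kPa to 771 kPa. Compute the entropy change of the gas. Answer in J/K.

ΔS_gas = -42 J/K

For an isothermal ideal gas ΔS_gas = nR ln(P₁/P₂) = 3.83 × 8.314 × ln(206/771) = -42 J/K.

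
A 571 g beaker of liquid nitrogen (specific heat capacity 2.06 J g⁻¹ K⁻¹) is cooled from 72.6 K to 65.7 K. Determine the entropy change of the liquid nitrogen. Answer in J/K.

ΔS = -117 J/K

ΔS = ∫dQ_rev/T = m c ln(T₂/T₁) = 571 × 2.06 × ln(65.7/72.6) = -117 J/K.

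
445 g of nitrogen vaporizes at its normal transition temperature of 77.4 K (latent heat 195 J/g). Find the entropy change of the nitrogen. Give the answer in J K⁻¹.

Heat absorbed by the substance: Q = mL = 445 × 195 = 86775 J.
At constant T, ΔS = Q_rev/T = 86775 / 77.4 = 1120 J/K.

ΔS = 1120 J/K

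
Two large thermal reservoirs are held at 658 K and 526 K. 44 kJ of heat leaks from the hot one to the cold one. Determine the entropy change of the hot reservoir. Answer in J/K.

ΔS_hot = -66.9 J/K

The hot reservoir loses heat Q, so ΔS_hot = −Q/T_H = −44000/658 = -66.9 J/K.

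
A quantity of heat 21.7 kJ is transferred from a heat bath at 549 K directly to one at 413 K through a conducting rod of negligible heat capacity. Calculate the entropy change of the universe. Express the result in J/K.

ΔS_hot = −Q/T_H = −21700/549 = -39.53 J/K and ΔS_cold = +Q/T_C = 21700/413 = 52.54 J/K.
ΔS_total = -39.53 + 52.54 = 13 J/K, positive as the second law requires.

ΔS_total = 13 J/K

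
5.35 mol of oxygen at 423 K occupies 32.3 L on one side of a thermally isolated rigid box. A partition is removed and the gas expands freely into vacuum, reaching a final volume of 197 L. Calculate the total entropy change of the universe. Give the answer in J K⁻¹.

ΔS_universe = 80.4 J/K

No heat is exchanged and no work is done, so the ideal-gas temperature stays constant.
Entropy is a state function; using a reversible isothermal path, ΔS_gas = nR ln(V₂/V₁) = 5.35 × 8.314 × ln(197/32.3) = 80.4 J/K.
The insulated surroundings exchange no heat, so ΔS_surr = 0 and ΔS_universe = ΔS_gas.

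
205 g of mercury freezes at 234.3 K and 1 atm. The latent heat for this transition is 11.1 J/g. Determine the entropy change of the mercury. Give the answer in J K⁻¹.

ΔS = -9.71 J/K

Heat released by the substance: Q = −mL = −205 × 11.1 = −2275.5 J.
At constant T, ΔS = Q_rev/T = −2275.5 / 234.3 = -9.71 J/K.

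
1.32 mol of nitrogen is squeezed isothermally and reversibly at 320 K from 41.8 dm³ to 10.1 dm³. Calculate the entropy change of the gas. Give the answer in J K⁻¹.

ΔS_gas = -15.6 J/K

For an isothermal ideal gas ΔS_gas = nR ln(V₂/V₁) = 1.32 × 8.314 × ln(10.1/41.8) = -15.6 J/K.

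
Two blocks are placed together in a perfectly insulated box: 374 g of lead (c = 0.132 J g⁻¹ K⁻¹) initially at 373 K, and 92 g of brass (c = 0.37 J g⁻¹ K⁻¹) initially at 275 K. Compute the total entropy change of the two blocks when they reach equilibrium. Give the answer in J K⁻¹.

Energy balance: T_f = (m₁c₁T₁ + m₂c₂T₂)/(m₁c₁ + m₂c₂) = 333 K.
ΔS₁ = m₁c₁ ln(T_f/T₁) = 49.368 × ln(333/373) = -5.5994 J/K.
ΔS₂ = m₂c₂ ln(T_f/T₂) = 34.04 × ln(333/275) = 6.5148 J/K.
ΔS_total = -5.5994 + 6.5148 = 0.915 J/K.

ΔS_total = 0.915 J/K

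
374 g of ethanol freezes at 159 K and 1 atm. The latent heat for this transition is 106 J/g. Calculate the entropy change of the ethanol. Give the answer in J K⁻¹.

Heat released by the substance: Q = −mL = −374 × 106 = −39644 J.
At constant T, ΔS = Q_rev/T = −39644 / 159 = -249 J/K.

ΔS = -249 J/K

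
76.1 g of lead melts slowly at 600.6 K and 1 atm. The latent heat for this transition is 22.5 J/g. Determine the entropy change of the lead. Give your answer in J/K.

Heat absorbed by the substance: Q = mL = 76.1 × 22.5 = 1712.25 J.
At constant T, ΔS = Q_rev/T = 1712.25 / 600.6 = 2.85 J/K.

ΔS = 2.85 J/K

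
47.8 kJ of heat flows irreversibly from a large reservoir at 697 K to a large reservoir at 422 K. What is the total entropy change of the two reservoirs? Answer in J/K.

ΔS_total = 44.7 J/K

ΔS_hot = −Q/T_H = −47800/697 = -68.58 J/K and ΔS_cold = +Q/T_C = 47800/422 = 113.3 J/K.
ΔS_total = -68.58 + 113.3 = 44.7 J/K, positive as the second law requires.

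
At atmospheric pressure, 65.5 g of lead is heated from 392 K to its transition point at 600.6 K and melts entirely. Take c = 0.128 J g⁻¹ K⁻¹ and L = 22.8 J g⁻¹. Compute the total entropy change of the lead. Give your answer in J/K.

Warming step: ΔS₁ = m c ln(T_tr/T_i) = 65.5 × 0.128 × ln(600.6/392) = 3.577 J/K.
Phase change: ΔS₂ = +mL/T_tr = 65.5 × 22.8 / 600.6 = 2.487 J/K.
ΔS_total = (3.577) + (2.487) = 6.06 J/K.

ΔS = 6.06 J/K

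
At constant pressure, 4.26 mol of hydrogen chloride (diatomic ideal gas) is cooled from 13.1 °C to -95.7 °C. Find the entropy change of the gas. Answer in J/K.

ΔS = -59.3 J/K

In kelvin: T₁ = 286.25 K, T₂ = 177.45 K. At constant pressure, ΔS = nC_p ln(T₂/T₁) with C_p = 7R/2 = 29.1 J mol⁻¹ K⁻¹.
ΔS = 4.26 × 29.1 × ln(177.45/286.25) = -59.3 J/K.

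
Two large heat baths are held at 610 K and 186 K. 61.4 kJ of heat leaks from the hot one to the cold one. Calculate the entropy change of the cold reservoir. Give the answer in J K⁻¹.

The cold reservoir gains heat Q, so ΔS_cold = +Q/T_C = 61400/186 = 330 J/K.

ΔS_cold = 330 J/K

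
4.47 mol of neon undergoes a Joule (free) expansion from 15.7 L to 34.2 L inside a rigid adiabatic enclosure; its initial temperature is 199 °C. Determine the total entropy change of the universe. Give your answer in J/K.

ΔS_universe = 28.9 J/K

No heat is exchanged and no work is done, so the ideal-gas temperature stays constant.
Entropy is a state function; using a reversible isothermal path, ΔS_gas = nR ln(V₂/V₁) = 4.47 × 8.314 × ln(34.2/15.7) = 28.9 J/K.
The insulated surroundings exchange no heat, so ΔS_surr = 0 and ΔS_universe = ΔS_gas.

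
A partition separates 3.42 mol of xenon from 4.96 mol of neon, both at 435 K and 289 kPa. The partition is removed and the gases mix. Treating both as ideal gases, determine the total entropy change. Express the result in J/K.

Mole fractions: x_A = 3.42/8.38 = 0.408, x_B = 0.592.
ΔS_mix = −R(n_A ln x_A + n_B ln x_B) = −8.314 × (3.42 ln 0.408 + 4.96 ln 0.592) = 47.1 J/K.

ΔS_mix = 47.1 J/K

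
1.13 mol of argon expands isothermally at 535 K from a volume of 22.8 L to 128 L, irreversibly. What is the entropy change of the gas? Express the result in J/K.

Entropy is a state function, so ΔS_gas depends only on the end states.
For an isothermal ideal gas ΔS_gas = nR ln(V₂/V₁) = 1.13 × 8.314 × ln(128/22.8) = 16.2 J/K.

ΔS_gas = 16.2 J/K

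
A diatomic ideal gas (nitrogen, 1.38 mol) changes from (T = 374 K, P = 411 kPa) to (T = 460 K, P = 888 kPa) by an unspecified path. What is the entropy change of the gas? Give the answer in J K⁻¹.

ΔS = nC_p ln(T₂/T₁) − nR ln(P₂/P₁), with C_p = 7R/2 = 29.1 J mol⁻¹ K⁻¹ for a diatomic ideal gas.
ΔS = 1.38 × [29.1 × ln(460/374) − 8.314 × ln(888/411)] = -0.528 J/K.

ΔS = -0.528 J/K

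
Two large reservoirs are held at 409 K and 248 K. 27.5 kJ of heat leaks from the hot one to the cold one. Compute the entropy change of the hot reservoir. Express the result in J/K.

The hot reservoir loses heat Q, so ΔS_hot = −Q/T_H = −27500/409 = -67.2 J/K.

ΔS_hot = -67.2 J/K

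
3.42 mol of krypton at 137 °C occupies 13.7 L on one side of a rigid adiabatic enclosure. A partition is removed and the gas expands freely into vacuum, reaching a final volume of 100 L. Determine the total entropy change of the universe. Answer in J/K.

For an ideal gas in free expansion Q = 0 and W = 0, so T is unchanged.
Entropy is a state function; using a reversible isothermal path, ΔS_gas = nR ln(V₂/V₁) = 3.42 × 8.314 × ln(100/13.7) = 56.5 J/K.
The insulated surroundings exchange no heat, so ΔS_surr = 0 and ΔS_universe = ΔS_gas.

ΔS_universe = 56.5 J/K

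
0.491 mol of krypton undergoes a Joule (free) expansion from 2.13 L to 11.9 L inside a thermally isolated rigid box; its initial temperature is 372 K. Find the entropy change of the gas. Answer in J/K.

ΔS_gas = 7.02 J/K

No heat is exchanged and no work is done, so the ideal-gas temperature stays constant.
Entropy is a state function; using a reversible isothermal path, ΔS_gas = nR ln(V₂/V₁) = 0.491 × 8.314 × ln(11.9/2.13) = 7.02 J/K.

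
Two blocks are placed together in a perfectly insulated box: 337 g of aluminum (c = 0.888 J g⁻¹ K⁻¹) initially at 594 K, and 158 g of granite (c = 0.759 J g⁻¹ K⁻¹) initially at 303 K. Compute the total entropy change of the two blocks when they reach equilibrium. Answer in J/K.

ΔS_total = 17.4 J/K

Energy balance: T_f = (m₁c₁T₁ + m₂c₂T₂)/(m₁c₁ + m₂c₂) = 510.75 K.
ΔS₁ = m₁c₁ ln(T_f/T₁) = 299.256 × ln(510.75/594) = -45.19 J/K.
ΔS₂ = m₂c₂ ln(T_f/T₂) = 119.922 × ln(510.75/303) = 62.62 J/K.
ΔS_total = -45.19 + 62.62 = 17.4 J/K.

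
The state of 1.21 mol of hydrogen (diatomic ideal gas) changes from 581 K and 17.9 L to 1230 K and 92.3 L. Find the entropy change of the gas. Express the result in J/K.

Entropy is a state function: ΔS = nC_V ln(T₂/T₁) + nR ln(V₂/V₁), with C_V = 5R/2 = 20.79 J mol⁻¹ K⁻¹ for a diatomic ideal gas.
ΔS = 1.21 × [20.79 × ln(1230/581) + 8.314 × ln(92.3/17.9)] = 35.4 J/K.

ΔS = 35.4 J/K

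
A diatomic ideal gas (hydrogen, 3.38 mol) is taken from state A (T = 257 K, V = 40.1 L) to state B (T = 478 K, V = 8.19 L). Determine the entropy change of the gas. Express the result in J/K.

Entropy is a state function: ΔS = nC_V ln(T₂/T₁) + nR ln(V₂/V₁), with C_V = 5R/2 = 20.79 J mol⁻¹ K⁻¹ for a diatomic ideal gas.
ΔS = 3.38 × [20.79 × ln(478/257) + 8.314 × ln(8.19/40.1)] = -1.04 J/K.

ΔS = -1.04 J/K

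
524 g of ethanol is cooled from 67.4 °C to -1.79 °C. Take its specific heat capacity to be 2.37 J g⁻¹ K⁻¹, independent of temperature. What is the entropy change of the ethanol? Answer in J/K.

ΔS = -282 J/K

In kelvin: T₁ = 340.55 K, T₂ = 271.36 K. ΔS = ∫dQ_rev/T = m c ln(T₂/T₁) = 524 × 2.37 × ln(271.36/340.55) = -282 J/K.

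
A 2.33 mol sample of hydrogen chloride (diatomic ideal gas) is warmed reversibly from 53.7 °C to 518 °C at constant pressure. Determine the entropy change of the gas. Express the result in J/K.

ΔS = 59.9 J/K

In kelvin: T₁ = 326.85 K, T₂ = 791.15 K. At constant pressure, ΔS = nC_p ln(T₂/T₁) with C_p = 7R/2 = 29.1 J mol⁻¹ K⁻¹.
ΔS = 2.33 × 29.1 × ln(791.15/326.85) = 59.9 J/K.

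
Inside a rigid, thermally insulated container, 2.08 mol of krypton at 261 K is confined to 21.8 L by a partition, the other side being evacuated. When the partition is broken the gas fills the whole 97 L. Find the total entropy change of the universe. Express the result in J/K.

For an ideal gas in free expansion Q = 0 and W = 0, so T is unchanged.
Entropy is a state function; using a reversible isothermal path, ΔS_gas = nR ln(V₂/V₁) = 2.08 × 8.314 × ln(97/21.8) = 25.8 J/K.
The insulated surroundings exchange no heat, so ΔS_surr = 0 and ΔS_universe = ΔS_gas.

ΔS_universe = 25.8 J/K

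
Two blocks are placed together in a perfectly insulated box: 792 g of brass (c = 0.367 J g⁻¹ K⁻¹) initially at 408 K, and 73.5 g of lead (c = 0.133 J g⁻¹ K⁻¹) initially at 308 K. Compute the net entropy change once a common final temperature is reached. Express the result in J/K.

ΔS_total = 0.343 J/K

Energy balance: T_f = (m₁c₁T₁ + m₂c₂T₂)/(m₁c₁ + m₂c₂) = 404.75 K.
ΔS₁ = m₁c₁ ln(T_f/T₁) = 290.664 × ln(404.75/408) = -2.327 J/K.
ΔS₂ = m₂c₂ ln(T_f/T₂) = 9.7755 × ln(404.75/308) = 2.67 J/K.
ΔS_total = -2.327 + 2.67 = 0.343 J/K.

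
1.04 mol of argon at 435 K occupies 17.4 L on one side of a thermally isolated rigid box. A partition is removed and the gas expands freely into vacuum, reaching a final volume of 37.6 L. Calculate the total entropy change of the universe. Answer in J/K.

ΔS_universe = 6.66 J/K

No heat is exchanged and no work is done, so the ideal-gas temperature stays constant.
Entropy is a state function; using a reversible isothermal path, ΔS_gas = nR ln(V₂/V₁) = 1.04 × 8.314 × ln(37.6/17.4) = 6.66 J/K.
The insulated surroundings exchange no heat, so ΔS_surr = 0 and ΔS_universe = ΔS_gas.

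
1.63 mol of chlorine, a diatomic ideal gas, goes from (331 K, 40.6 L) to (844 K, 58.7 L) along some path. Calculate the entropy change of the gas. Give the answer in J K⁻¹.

ΔS = 36.7 J/K

Entropy is a state function: ΔS = nC_V ln(T₂/T₁) + nR ln(V₂/V₁), with C_V = 5R/2 = 20.79 J mol⁻¹ K⁻¹ for a diatomic ideal gas.
ΔS = 1.63 × [20.79 × ln(844/331) + 8.314 × ln(58.7/40.6)] = 36.7 J/K.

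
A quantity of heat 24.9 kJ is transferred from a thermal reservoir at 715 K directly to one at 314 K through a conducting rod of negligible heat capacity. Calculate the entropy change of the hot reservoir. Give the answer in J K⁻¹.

ΔS_hot = -34.8 J/K

The hot reservoir loses heat Q, so ΔS_hot = −Q/T_H = −24900/715 = -34.8 J/K.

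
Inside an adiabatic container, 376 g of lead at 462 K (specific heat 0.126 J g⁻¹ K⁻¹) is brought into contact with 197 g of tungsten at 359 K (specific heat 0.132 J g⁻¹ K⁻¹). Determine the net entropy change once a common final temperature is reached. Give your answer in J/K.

ΔS_total = 0.52 J/K

Energy balance: T_f = (m₁c₁T₁ + m₂c₂T₂)/(m₁c₁ + m₂c₂) = 425.5 K.
ΔS₁ = m₁c₁ ln(T_f/T₁) = 47.376 × ln(425.5/462) = -3.899 J/K.
ΔS₂ = m₂c₂ ln(T_f/T₂) = 26.004 × ln(425.5/359) = 4.419 J/K.
ΔS_total = -3.899 + 4.419 = 0.52 J/K.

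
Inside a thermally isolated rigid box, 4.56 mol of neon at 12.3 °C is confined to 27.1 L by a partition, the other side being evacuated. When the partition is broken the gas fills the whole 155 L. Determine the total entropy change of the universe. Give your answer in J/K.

ΔS_universe = 66.1 J/K

No heat is exchanged and no work is done, so the ideal-gas temperature stays constant.
Entropy is a state function; using a reversible isothermal path, ΔS_gas = nR ln(V₂/V₁) = 4.56 × 8.314 × ln(155/27.1) = 66.1 J/K.
The insulated surroundings exchange no heat, so ΔS_surr = 0 and ΔS_universe = ΔS_gas.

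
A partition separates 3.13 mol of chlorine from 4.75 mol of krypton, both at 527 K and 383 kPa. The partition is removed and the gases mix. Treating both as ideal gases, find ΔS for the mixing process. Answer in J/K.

ΔS_mix = 44 J/K

Mole fractions: x_A = 3.13/7.88 = 0.397, x_B = 0.603.
ΔS_mix = −R(n_A ln x_A + n_B ln x_B) = −8.314 × (3.13 ln 0.397 + 4.75 ln 0.603) = 44 J/K.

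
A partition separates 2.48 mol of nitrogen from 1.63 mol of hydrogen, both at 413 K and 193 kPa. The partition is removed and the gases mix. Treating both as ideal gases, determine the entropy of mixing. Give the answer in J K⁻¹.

ΔS_mix = 22.9 J/K

Mole fractions: x_A = 2.48/4.11 = 0.603, x_B = 0.397.
ΔS_mix = −R(n_A ln x_A + n_B ln x_B) = −8.314 × (2.48 ln 0.603 + 1.63 ln 0.397) = 22.9 J/K.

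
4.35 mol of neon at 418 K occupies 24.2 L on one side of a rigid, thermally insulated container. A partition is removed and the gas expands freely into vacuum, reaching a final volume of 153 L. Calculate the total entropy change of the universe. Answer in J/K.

ΔS_universe = 66.7 J/K

For an ideal gas in free expansion Q = 0 and W = 0, so T is unchanged.
Entropy is a state function; using a reversible isothermal path, ΔS_gas = nR ln(V₂/V₁) = 4.35 × 8.314 × ln(153/24.2) = 66.7 J/K.
The insulated surroundings exchange no heat, so ΔS_surr = 0 and ΔS_universe = ΔS_gas.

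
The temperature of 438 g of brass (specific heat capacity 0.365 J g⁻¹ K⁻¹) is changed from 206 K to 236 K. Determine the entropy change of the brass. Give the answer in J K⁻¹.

ΔS = ∫dQ_rev/T = m c ln(T₂/T₁) = 438 × 0.365 × ln(236/206) = 21.7 J/K.

ΔS = 21.7 J/K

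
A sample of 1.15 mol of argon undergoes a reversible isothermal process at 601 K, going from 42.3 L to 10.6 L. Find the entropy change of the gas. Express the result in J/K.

For an isothermal ideal gas ΔS_gas = nR ln(V₂/V₁) = 1.15 × 8.314 × ln(10.6/42.3) = -13.2 J/K.

ΔS_gas = -13.2 J/K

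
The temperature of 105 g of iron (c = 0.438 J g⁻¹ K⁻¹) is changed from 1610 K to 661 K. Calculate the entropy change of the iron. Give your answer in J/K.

ΔS = ∫dQ_rev/T = m c ln(T₂/T₁) = 105 × 0.438 × ln(661/1610) = -40.9 J/K.

ΔS = -40.9 J/K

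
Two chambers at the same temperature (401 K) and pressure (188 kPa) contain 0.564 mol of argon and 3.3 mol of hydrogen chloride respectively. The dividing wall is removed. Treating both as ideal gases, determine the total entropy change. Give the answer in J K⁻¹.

ΔS_mix = 13.4 J/K

Mole fractions: x_A = 0.564/3.86 = 0.146, x_B = 0.854.
ΔS_mix = −R(n_A ln x_A + n_B ln x_B) = −8.314 × (0.564 ln 0.146 + 3.3 ln 0.854) = 13.4 J/K.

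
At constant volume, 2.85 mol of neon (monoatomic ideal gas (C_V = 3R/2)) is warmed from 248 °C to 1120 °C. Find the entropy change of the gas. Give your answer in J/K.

In kelvin: T₁ = 521.15 K, T₂ = 1393.15 K. At constant volume, ΔS = nC_V ln(T₂/T₁) with C_V = 3R/2 = 12.47 J mol⁻¹ K⁻¹.
ΔS = 2.85 × 12.47 × ln(1393.15/521.15) = 34.9 J/K.

ΔS = 34.9 J/K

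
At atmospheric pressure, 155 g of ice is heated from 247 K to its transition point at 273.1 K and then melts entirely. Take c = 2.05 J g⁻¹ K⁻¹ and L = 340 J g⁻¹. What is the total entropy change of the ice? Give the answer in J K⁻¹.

Warming step: ΔS₁ = m c ln(T_tr/T_i) = 155 × 2.05 × ln(273.1/247) = 31.92 J/K.
Phase change: ΔS₂ = +mL/T_tr = 155 × 340 / 273.1 = 193 J/K.
ΔS_total = (31.92) + (193) = 225 J/K.

ΔS = 225 J/K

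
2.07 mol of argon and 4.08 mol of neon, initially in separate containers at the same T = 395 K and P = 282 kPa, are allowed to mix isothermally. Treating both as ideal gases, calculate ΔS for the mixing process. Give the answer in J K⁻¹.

Mole fractions: x_A = 2.07/6.15 = 0.337, x_B = 0.663.
ΔS_mix = −R(n_A ln x_A + n_B ln x_B) = −8.314 × (2.07 ln 0.337 + 4.08 ln 0.663) = 32.7 J/K.

ΔS_mix = 32.7 J/K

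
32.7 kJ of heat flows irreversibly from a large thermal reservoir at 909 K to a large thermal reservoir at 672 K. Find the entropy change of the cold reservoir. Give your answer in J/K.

ΔS_cold = 48.7 J/K

The cold reservoir gains heat Q, so ΔS_cold = +Q/T_C = 32700/672 = 48.7 J/K.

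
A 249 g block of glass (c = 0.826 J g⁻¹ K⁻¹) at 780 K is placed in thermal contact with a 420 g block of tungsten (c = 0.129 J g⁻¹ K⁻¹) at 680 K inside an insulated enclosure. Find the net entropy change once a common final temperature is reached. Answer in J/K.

ΔS_total = 0.393 J/K

Energy balance: T_f = (m₁c₁T₁ + m₂c₂T₂)/(m₁c₁ + m₂c₂) = 759.15 K.
ΔS₁ = m₁c₁ ln(T_f/T₁) = 205.674 × ln(759.15/780) = -5.573 J/K.
ΔS₂ = m₂c₂ ln(T_f/T₂) = 54.18 × ln(759.15/680) = 5.966 J/K.
ΔS_total = -5.573 + 5.966 = 0.393 J/K.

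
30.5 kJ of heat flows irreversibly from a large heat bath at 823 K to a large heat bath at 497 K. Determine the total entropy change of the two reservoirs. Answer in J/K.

ΔS_hot = −Q/T_H = −30500/823 = -37.06 J/K and ΔS_cold = +Q/T_C = 30500/497 = 61.37 J/K.
ΔS_total = -37.06 + 61.37 = 24.3 J/K, positive as the second law requires.

ΔS_total = 24.3 J/K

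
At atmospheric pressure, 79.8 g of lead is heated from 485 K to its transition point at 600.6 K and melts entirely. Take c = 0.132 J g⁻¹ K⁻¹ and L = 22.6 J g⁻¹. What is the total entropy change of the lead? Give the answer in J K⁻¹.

Warming step: ΔS₁ = m c ln(T_tr/T_i) = 79.8 × 0.132 × ln(600.6/485) = 2.252 J/K.
Phase change: ΔS₂ = +mL/T_tr = 79.8 × 22.6 / 600.6 = 3.003 J/K.
ΔS_total = (2.252) + (3.003) = 5.25 J/K.

ΔS = 5.25 J/K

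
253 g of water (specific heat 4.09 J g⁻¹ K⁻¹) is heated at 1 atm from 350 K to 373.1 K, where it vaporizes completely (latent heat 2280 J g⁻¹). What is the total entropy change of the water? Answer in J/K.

Warming step: ΔS₁ = m c ln(T_tr/T_i) = 253 × 4.09 × ln(373.1/350) = 66.14 J/K.
Phase change: ΔS₂ = +mL/T_tr = 253 × 2280 / 373.1 = 1546 J/K.
ΔS_total = (66.14) + (1546) = 1610 J/K.

ΔS = 1610 J/K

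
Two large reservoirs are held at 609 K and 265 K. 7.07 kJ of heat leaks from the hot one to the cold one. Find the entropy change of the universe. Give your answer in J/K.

ΔS_total = 15.1 J/K

ΔS_hot = −Q/T_H = −7070/609 = -11.61 J/K and ΔS_cold = +Q/T_C = 7070/265 = 26.68 J/K.
ΔS_total = -11.61 + 26.68 = 15.1 J/K, positive as the second law requires.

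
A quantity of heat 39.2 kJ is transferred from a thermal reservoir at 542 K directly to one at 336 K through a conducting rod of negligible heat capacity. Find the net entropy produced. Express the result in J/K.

ΔS_hot = −Q/T_H = −39200/542 = -72.325 J/K and ΔS_cold = +Q/T_C = 39200/336 = 116.67 J/K.
ΔS_total = -72.325 + 116.67 = 44.3 J/K, positive as the second law requires.

ΔS_total = 44.3 J/K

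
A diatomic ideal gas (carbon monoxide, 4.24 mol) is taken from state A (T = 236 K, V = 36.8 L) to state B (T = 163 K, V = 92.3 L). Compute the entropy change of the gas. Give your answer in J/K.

ΔS = -0.199 J/K

Entropy is a state function: ΔS = nC_V ln(T₂/T₁) + nR ln(V₂/V₁), with C_V = 5R/2 = 20.79 J mol⁻¹ K⁻¹ for a diatomic ideal gas.
ΔS = 4.24 × [20.79 × ln(163/236) + 8.314 × ln(92.3/36.8)] = -0.199 J/K.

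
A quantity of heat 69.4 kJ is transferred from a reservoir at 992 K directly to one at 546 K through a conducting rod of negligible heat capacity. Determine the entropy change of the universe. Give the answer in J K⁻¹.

ΔS_hot = −Q/T_H = −69400/992 = -69.96 J/K and ΔS_cold = +Q/T_C = 69400/546 = 127.1 J/K.
ΔS_total = -69.96 + 127.1 = 57.1 J/K, positive as the second law requires.

ΔS_total = 57.1 J/K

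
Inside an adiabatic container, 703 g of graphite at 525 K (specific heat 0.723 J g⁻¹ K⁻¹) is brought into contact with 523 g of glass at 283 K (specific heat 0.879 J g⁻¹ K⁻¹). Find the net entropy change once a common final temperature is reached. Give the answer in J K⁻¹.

ΔS_total = 44.9 J/K

Energy balance: T_f = (m₁c₁T₁ + m₂c₂T₂)/(m₁c₁ + m₂c₂) = 410.07 K.
ΔS₁ = m₁c₁ ln(T_f/T₁) = 508.269 × ln(410.07/525) = -125.6 J/K.
ΔS₂ = m₂c₂ ln(T_f/T₂) = 459.717 × ln(410.07/283) = 170.5 J/K.
ΔS_total = -125.6 + 170.5 = 44.9 J/K.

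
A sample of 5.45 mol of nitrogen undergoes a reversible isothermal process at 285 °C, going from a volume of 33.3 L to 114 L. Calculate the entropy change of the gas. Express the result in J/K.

For an isothermal ideal gas ΔS_gas = nR ln(V₂/V₁) = 5.45 × 8.314 × ln(114/33.3) = 55.8 J/K.

ΔS_gas = 55.8 J/K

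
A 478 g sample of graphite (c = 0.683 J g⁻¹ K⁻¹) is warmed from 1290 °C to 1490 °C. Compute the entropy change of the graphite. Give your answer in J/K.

In kelvin: T₁ = 1563.15 K, T₂ = 1763.15 K. ΔS = ∫dQ_rev/T = m c ln(T₂/T₁) = 478 × 0.683 × ln(1763.15/1563.15) = 39.3 J/K.

ΔS = 39.3 J/K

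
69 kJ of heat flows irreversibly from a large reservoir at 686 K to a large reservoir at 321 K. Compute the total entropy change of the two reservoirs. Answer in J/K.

ΔS_hot = −Q/T_H = −69000/686 = -100.6 J/K and ΔS_cold = +Q/T_C = 69000/321 = 215 J/K.
ΔS_total = -100.6 + 215 = 114 J/K, positive as the second law requires.

ΔS_total = 114 J/K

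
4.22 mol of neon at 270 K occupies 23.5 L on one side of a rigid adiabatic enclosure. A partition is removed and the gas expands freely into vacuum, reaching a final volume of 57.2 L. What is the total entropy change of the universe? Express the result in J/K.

No heat is exchanged and no work is done, so the ideal-gas temperature stays constant.
Entropy is a state function; using a reversible isothermal path, ΔS_gas = nR ln(V₂/V₁) = 4.22 × 8.314 × ln(57.2/23.5) = 31.2 J/K.
The insulated surroundings exchange no heat, so ΔS_surr = 0 and ΔS_universe = ΔS_gas.

ΔS_universe = 31.2 J/K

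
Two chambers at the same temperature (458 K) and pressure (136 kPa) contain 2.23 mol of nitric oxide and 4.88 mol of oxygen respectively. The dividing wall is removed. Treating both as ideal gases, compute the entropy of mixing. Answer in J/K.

Mole fractions: x_A = 2.23/7.11 = 0.314, x_B = 0.686.
ΔS_mix = −R(n_A ln x_A + n_B ln x_B) = −8.314 × (2.23 ln 0.314 + 4.88 ln 0.686) = 36.8 J/K.

ΔS_mix = 36.8 J/K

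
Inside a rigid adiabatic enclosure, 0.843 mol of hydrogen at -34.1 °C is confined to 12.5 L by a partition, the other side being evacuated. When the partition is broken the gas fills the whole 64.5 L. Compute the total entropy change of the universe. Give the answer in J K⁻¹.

ΔS_universe = 11.5 J/K

No heat is exchanged and no work is done, so the ideal-gas temperature stays constant.
Entropy is a state function; using a reversible isothermal path, ΔS_gas = nR ln(V₂/V₁) = 0.843 × 8.314 × ln(64.5/12.5) = 11.5 J/K.
The insulated surroundings exchange no heat, so ΔS_surr = 0 and ΔS_universe = ΔS_gas.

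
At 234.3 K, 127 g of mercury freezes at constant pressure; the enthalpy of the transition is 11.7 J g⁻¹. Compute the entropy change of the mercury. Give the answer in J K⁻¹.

Heat released by the substance: Q = −mL = −127 × 11.7 = −1485.9 J.
At constant T, ΔS = Q_rev/T = −1485.9 / 234.3 = -6.34 J/K.

ΔS = -6.34 J/K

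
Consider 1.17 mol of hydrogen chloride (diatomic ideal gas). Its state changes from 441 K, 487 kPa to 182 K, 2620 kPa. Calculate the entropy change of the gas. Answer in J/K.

ΔS = -46.5 J/K

ΔS = nC_p ln(T₂/T₁) − nR ln(P₂/P₁), with C_p = 7R/2 = 29.1 J mol⁻¹ K⁻¹ for a diatomic ideal gas.
ΔS = 1.17 × [29.1 × ln(182/441) − 8.314 × ln(2620/487)] = -46.5 J/K.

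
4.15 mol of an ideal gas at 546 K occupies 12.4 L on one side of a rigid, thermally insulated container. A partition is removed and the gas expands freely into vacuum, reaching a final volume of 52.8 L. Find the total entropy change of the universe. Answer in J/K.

For an ideal gas in free expansion Q = 0 and W = 0, so T is unchanged.
Entropy is a state function; using a reversible isothermal path, ΔS_gas = nR ln(V₂/V₁) = 4.15 × 8.314 × ln(52.8/12.4) = 50 J/K.
The insulated surroundings exchange no heat, so ΔS_surr = 0 and ΔS_universe = ΔS_gas.

ΔS_universe = 50 J/K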